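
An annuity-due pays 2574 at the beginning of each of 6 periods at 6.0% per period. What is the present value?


PV_due = PMT * (1-(1+i)^(-n))/i * (1+i)
PV_immediate = 12657.1928
PV_due = 12657.1928 * 1.06
= 13416.6244


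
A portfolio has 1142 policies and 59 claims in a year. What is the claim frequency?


frequency = claims / policies
= 59 / 1142
= 0.0517


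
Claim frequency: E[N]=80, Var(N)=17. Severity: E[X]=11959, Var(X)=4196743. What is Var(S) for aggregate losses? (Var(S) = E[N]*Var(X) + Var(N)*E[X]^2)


Var(S) = E[N]*Var(X) + Var(N)*E[X]^2
= 80*4196743 + 17*11959^2
= 335739440 + 2431300577
= 2.7670e+09


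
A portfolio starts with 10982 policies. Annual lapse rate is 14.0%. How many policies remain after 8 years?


remaining = initial * (1 - lapse)^years
= 10982 * (1 - 0.14)^8
= 10982 * 0.299218
= 3286.0113


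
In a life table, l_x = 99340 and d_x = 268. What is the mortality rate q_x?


q_x = d_x / l_x
= 268 / 99340
= 0.0027


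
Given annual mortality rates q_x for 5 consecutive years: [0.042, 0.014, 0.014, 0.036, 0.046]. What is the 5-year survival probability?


p_k = 1 - q_k for each year
Survival = product of (1 - q_k)
= 0.958 * 0.986 * 0.986 * 0.964 * 0.954
= 0.8565


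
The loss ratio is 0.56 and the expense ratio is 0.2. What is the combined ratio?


Combined ratio = loss ratio + expense ratio
= 0.56 + 0.2
= 0.76


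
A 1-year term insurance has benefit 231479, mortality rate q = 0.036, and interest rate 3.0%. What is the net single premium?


NSP = benefit * q * v
v = 1/(1+i) = 0.970874
NSP = 231479 * 0.036 * 0.970874
= 8090.5282


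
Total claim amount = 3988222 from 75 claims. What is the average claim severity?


severity = total / number
= 3988222 / 75
= 53176.2933


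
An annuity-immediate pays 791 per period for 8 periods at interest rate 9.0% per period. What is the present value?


PV = PMT * (1 - (1+i)^(-n)) / i
= 791 * (1 - (1+0.09)^(-8)) / 0.09
= 791 * (1 - 0.501866) / 0.09
= 791 * 5.534819
= 4378.0419


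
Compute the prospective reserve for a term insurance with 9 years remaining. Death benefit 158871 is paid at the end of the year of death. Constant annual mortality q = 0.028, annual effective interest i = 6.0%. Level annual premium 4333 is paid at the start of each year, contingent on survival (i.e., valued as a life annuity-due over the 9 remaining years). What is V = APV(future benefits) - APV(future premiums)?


v = 1/(1+i) = 0.943396
APV(future benefits) per unit = sum_{k=0}^{8} k_p_x * q * v^(k+1) = 0.172328
APV(future benefits) = 158871 * 0.172328 = 27377.8601
Life annuity-due factor ä_{x:9} = sum_{k=0}^{8} k_p_x * v^k = 6.523831
APV(future premiums) = 4333 * 6.523831 = 28267.7599
V = 27377.8601 - 28267.7599
= -889.8998


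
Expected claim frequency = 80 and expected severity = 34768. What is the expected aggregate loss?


E[S] = E[N] * E[X]
= 80 * 34768
= 2.7814e+06


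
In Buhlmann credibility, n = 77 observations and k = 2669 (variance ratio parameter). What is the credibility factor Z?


Z = n / (n + k)
= 77 / (77 + 2669)
= 77 / 2746
= 0.028


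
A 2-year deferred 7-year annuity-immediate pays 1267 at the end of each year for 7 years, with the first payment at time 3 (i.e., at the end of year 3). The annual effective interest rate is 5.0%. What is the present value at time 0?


PV at time 2 of the 7-year annuity-immediate:
a_n = 1267 * (1-(1+0.05)^(-7))/0.05 = 7331.3351
Discount back 2 years to time 0:
PV = 7331.3351 * (1+0.05)^(-2)
= 7331.3351 * 0.907029
= 6649.737


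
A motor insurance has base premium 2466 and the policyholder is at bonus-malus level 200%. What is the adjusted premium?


adjusted = base * BM_level / 100
= 2466 * 200 / 100
= 2466 * 2.0
= 4932.0


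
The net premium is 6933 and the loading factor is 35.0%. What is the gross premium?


Gross = net * (1 + loading)
= 6933 * (1 + 0.35)
= 6933 * 1.35
= 9359.55


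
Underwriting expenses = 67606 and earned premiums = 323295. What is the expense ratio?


Expense ratio = expenses / premiums
= 67606 / 323295
= 0.2091


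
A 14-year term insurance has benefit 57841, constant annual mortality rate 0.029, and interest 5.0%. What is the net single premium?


NSP = benefit * sum_{k=0}^{n-1} k_p_x * q * v^(k+1)
With constant q=0.029, v=0.952381
Sum = 0.244291
NSP = 57841 * 0.244291
= 14130.0352


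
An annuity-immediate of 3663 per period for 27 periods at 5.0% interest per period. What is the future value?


FV = PMT * ((1+i)^n - 1) / i
= 3663 * ((1.05)^27 - 1) / 0.05
= 3663 * (3.733456 - 1) / 0.05
= 200253.0102


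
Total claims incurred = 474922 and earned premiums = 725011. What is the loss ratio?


Loss ratio = claims / premiums
= 474922 / 725011
= 0.6551


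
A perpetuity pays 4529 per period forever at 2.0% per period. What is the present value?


PV = PMT / i
= 4529 / 0.02
= 226450.0


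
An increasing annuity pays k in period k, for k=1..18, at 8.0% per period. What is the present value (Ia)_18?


(Ia)_n = sum_{k=1}^{n} k * v^k, v = 1/(1+i)
v = 0.925926
Sum computed term by term:
(Ia)_18 = 70.2144


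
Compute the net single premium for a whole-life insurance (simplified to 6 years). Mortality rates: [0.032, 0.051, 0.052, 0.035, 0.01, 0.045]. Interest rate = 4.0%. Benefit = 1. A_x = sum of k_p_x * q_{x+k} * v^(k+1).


v = 0.961538
Year 0: k_p_x=1.0, q=0.032, term=0.030769
Year 1: k_p_x=0.968, q=0.051, term=0.045643
Year 2: k_p_x=0.918632, q=0.052, term=0.042466
Year 3: k_p_x=0.870863, q=0.035, term=0.026055
Year 4: k_p_x=0.840383, q=0.01, term=0.006907
Year 5: k_p_x=0.831979, q=0.045, term=0.029589
A_x = 0.1814


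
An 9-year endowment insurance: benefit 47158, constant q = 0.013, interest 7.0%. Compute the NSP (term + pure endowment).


Term component = 3814.9365
Pure endowment = 9_p_x * v^9 * benefit = 0.888903 * 0.543934 * 47158 = 22801.0976
NSP = 26616.0341


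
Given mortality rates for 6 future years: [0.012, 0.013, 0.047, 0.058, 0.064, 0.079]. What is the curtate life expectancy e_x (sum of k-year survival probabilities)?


e_x = sum_{k=1}^{n} k_p_x
k_p_x values:
  1_p_x = 0.988
  2_p_x = 0.975156
  3_p_x = 0.929324
  4_p_x = 0.875423
  5_p_x = 0.819396
  6_p_x = 0.754664
e_x = 5.342


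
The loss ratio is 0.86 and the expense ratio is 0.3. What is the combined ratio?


Combined ratio = loss ratio + expense ratio
= 0.86 + 0.3
= 1.16


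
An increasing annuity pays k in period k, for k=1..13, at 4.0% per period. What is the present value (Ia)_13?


(Ia)_n = sum_{k=1}^{n} k * v^k, v = 1/(1+i)
v = 0.961538
Sum computed term by term:
(Ia)_13 = 64.4403


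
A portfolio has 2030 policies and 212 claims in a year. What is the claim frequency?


frequency = claims / policies
= 212 / 2030
= 0.1044


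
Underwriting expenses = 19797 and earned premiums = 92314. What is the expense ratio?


Expense ratio = expenses / premiums
= 19797 / 92314
= 0.2145


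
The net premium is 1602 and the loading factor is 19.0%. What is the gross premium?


Gross = net * (1 + loading)
= 1602 * (1 + 0.19)
= 1602 * 1.19
= 1906.38


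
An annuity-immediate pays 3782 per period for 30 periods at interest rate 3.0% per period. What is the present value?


PV = PMT * (1 - (1+i)^(-n)) / i
= 3782 * (1 - (1+0.03)^(-30)) / 0.03
= 3782 * (1 - 0.411987) / 0.03
= 3782 * 19.600441
= 74128.8692


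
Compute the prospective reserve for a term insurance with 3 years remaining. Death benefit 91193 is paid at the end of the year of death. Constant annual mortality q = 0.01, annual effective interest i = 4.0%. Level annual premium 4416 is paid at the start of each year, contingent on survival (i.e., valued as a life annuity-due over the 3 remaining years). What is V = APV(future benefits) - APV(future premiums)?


v = 1/(1+i) = 0.961538
APV(future benefits) per unit = sum_{k=0}^{2} k_p_x * q * v^(k+1) = 0.027482
APV(future benefits) = 91193 * 0.027482 = 2506.1245
Life annuity-due factor ä_{x:3} = sum_{k=0}^{2} k_p_x * v^k = 2.858081
APV(future premiums) = 4416 * 2.858081 = 12621.284
V = 2506.1245 - 12621.284
= -10115.1595


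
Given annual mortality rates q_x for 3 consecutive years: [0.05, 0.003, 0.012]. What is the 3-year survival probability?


p_k = 1 - q_k for each year
Survival = product of (1 - q_k)
= 0.95 * 0.997 * 0.988
= 0.9358


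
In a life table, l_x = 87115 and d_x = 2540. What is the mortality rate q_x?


q_x = d_x / l_x
= 2540 / 87115
= 0.0292


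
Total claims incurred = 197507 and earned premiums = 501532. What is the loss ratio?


Loss ratio = claims / premiums
= 197507 / 501532
= 0.3938


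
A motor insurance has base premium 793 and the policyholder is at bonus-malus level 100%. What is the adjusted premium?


adjusted = base * BM_level / 100
= 793 * 100 / 100
= 793 * 1.0
= 793.0


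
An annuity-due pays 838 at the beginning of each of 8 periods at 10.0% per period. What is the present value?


PV_due = PMT * (1-(1+i)^(-n))/i * (1+i)
PV_immediate = 4470.6682
PV_due = 4470.6682 * 1.1
= 4917.735


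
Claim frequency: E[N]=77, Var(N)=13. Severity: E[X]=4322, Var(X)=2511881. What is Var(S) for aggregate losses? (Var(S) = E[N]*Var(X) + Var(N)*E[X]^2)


Var(S) = E[N]*Var(X) + Var(N)*E[X]^2
= 77*2511881 + 13*4322^2
= 193414837 + 242835892
= 4.3625e+08


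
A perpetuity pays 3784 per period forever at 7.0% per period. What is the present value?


PV = PMT / i
= 3784 / 0.07
= 54057.1429


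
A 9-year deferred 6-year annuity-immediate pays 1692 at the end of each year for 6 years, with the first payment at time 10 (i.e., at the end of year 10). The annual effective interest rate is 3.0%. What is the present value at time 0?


PV at time 9 of the 6-year annuity-immediate:
a_n = 1692 * (1-(1+0.03)^(-6))/0.03 = 9165.8879
Discount back 9 years to time 0:
PV = 9165.8879 * (1+0.03)^(-9)
= 9165.8879 * 0.766417
= 7024.8899


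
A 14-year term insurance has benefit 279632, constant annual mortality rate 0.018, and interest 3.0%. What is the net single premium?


NSP = benefit * sum_{k=0}^{n-1} k_p_x * q * v^(k+1)
With constant q=0.018, v=0.970874
Sum = 0.182748
NSP = 279632 * 0.182748
= 51102.1783


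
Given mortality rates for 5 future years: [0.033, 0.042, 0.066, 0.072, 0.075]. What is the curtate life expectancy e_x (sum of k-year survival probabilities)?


e_x = sum_{k=1}^{n} k_p_x
k_p_x values:
  1_p_x = 0.967
  2_p_x = 0.926386
  3_p_x = 0.865245
  4_p_x = 0.802947
  5_p_x = 0.742726
e_x = 4.3043


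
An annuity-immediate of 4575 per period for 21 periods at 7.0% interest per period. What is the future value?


FV = PMT * ((1+i)^n - 1) / i
= 4575 * ((1.07)^21 - 1) / 0.07
= 4575 * (4.140562 - 1) / 0.07
= 205258.1838


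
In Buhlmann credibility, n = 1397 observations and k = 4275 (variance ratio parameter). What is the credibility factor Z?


Z = n / (n + k)
= 1397 / (1397 + 4275)
= 1397 / 5672
= 0.2463


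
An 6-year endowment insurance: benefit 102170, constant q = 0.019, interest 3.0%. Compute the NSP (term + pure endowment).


Term component = 10045.5575
Pure endowment = 6_p_x * v^6 * benefit = 0.89128 * 0.837484 * 102170 = 76263.0358
NSP = 86308.5934


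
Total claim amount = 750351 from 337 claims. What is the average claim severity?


severity = total / number
= 750351 / 337
= 2226.5608


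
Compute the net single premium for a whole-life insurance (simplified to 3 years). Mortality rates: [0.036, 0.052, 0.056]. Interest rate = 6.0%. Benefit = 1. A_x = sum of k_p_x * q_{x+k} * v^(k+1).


v = 0.943396
Year 0: k_p_x=1.0, q=0.036, term=0.033962
Year 1: k_p_x=0.964, q=0.052, term=0.044614
Year 2: k_p_x=0.913872, q=0.056, term=0.042969
A_x = 0.1215


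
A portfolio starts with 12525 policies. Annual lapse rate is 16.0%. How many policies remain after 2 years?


remaining = initial * (1 - lapse)^years
= 12525 * (1 - 0.16)^2
= 12525 * 0.7056
= 8837.64


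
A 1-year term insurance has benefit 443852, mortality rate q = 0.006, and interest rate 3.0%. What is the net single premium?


NSP = benefit * q * v
v = 1/(1+i) = 0.970874
NSP = 443852 * 0.006 * 0.970874
= 2585.5456


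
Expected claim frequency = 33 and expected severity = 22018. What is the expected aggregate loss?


E[S] = E[N] * E[X]
= 33 * 22018
= 726594


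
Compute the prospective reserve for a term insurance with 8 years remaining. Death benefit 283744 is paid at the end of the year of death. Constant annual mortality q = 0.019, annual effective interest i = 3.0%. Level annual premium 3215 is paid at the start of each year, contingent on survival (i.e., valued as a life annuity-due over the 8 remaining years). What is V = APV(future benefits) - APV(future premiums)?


v = 1/(1+i) = 0.970874
APV(future benefits) per unit = sum_{k=0}^{7} k_p_x * q * v^(k+1) = 0.125205
APV(future benefits) = 283744 * 0.125205 = 35526.2377
Life annuity-due factor ä_{x:8} = sum_{k=0}^{7} k_p_x * v^k = 6.787442
APV(future premiums) = 3215 * 6.787442 = 21821.6272
V = 35526.2377 - 21821.6272
= 13704.6105


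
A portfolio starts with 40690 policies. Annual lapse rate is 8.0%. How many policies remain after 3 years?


remaining = initial * (1 - lapse)^years
= 40690 * (1 - 0.08)^3
= 40690 * 0.778688
= 31684.8147


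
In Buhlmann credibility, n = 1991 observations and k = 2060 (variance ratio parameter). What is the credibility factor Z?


Z = n / (n + k)
= 1991 / (1991 + 2060)
= 1991 / 4051
= 0.4915


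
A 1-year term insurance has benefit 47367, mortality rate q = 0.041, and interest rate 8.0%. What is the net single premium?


NSP = benefit * q * v
v = 1/(1+i) = 0.925926
NSP = 47367 * 0.041 * 0.925926
= 1798.1917


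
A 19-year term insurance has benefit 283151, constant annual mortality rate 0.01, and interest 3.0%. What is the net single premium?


NSP = benefit * sum_{k=0}^{n-1} k_p_x * q * v^(k+1)
With constant q=0.01, v=0.970874
Sum = 0.132212
NSP = 283151 * 0.132212
= 37435.9301


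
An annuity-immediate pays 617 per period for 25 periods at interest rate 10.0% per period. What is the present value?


PV = PMT * (1 - (1+i)^(-n)) / i
= 617 * (1 - (1+0.1)^(-25)) / 0.1
= 617 * (1 - 0.092296) / 0.1
= 617 * 9.07704
= 5600.5337


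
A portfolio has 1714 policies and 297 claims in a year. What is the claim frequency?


frequency = claims / policies
= 297 / 1714
= 0.1733


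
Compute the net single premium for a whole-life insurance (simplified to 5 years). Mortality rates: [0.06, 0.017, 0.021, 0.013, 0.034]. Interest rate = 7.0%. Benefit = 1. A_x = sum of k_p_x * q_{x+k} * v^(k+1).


v = 0.934579
Year 0: k_p_x=1.0, q=0.06, term=0.056075
Year 1: k_p_x=0.94, q=0.017, term=0.013958
Year 2: k_p_x=0.92402, q=0.021, term=0.01584
Year 3: k_p_x=0.904616, q=0.013, term=0.008972
Year 4: k_p_x=0.892856, q=0.034, term=0.021644
A_x = 0.1165


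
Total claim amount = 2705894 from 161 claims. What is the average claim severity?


severity = total / number
= 2705894 / 161
= 16806.795


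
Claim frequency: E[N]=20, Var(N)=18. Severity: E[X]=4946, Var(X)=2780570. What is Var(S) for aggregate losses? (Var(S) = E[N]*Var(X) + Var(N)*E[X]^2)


Var(S) = E[N]*Var(X) + Var(N)*E[X]^2
= 20*2780570 + 18*4946^2
= 55611400 + 440332488
= 4.9594e+08


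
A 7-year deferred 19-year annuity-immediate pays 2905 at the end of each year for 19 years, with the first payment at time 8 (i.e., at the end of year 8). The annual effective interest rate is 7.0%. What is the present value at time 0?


PV at time 7 of the 19-year annuity-immediate:
a_n = 2905 * (1-(1+0.07)^(-19))/0.07 = 30024.9042
Discount back 7 years to time 0:
PV = 30024.9042 * (1+0.07)^(-7)
= 30024.9042 * 0.62275
= 18698.0013


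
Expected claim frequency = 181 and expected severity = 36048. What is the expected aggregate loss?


E[S] = E[N] * E[X]
= 181 * 36048
= 6.5247e+06


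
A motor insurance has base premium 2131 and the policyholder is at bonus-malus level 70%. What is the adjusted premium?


adjusted = base * BM_level / 100
= 2131 * 70 / 100
= 2131 * 0.7
= 1491.7


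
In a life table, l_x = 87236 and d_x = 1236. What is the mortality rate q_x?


q_x = d_x / l_x
= 1236 / 87236
= 0.0142


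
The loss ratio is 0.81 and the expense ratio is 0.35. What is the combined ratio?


Combined ratio = loss ratio + expense ratio
= 0.81 + 0.35
= 1.16


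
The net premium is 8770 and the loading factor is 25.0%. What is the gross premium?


Gross = net * (1 + loading)
= 8770 * (1 + 0.25)
= 8770 * 1.25
= 10962.5


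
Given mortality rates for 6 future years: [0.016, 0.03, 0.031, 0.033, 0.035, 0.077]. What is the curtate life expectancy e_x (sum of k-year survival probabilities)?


e_x = sum_{k=1}^{n} k_p_x
k_p_x values:
  1_p_x = 0.984
  2_p_x = 0.95448
  3_p_x = 0.924891
  4_p_x = 0.89437
  5_p_x = 0.863067
  6_p_x = 0.796611
e_x = 5.4174


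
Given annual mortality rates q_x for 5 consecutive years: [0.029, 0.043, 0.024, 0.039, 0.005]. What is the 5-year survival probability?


p_k = 1 - q_k for each year
Survival = product of (1 - q_k)
= 0.971 * 0.957 * 0.976 * 0.961 * 0.995
= 0.8672


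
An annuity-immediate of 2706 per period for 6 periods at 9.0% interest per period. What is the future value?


FV = PMT * ((1+i)^n - 1) / i
= 2706 * ((1.09)^6 - 1) / 0.09
= 2706 * (1.6771 - 1) / 0.09
= 20358.1433


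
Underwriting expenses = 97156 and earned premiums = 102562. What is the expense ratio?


Expense ratio = expenses / premiums
= 97156 / 102562
= 0.9473


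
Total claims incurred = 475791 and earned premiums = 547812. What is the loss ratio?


Loss ratio = claims / premiums
= 475791 / 547812
= 0.8685


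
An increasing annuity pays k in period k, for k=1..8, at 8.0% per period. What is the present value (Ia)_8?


(Ia)_n = sum_{k=1}^{n} k * v^k, v = 1/(1+i)
v = 0.925926
Sum computed term by term:
(Ia)_8 = 23.5527


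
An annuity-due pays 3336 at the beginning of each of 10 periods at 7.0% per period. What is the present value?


PV_due = PMT * (1-(1+i)^(-n))/i * (1+i)
PV_immediate = 23430.668
PV_due = 23430.668 * 1.07
= 25070.8148


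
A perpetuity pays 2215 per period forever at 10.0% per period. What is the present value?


PV = PMT / i
= 2215 / 0.1
= 22150.0


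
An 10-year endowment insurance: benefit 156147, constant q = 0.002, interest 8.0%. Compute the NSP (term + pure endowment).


Term component = 2079.3732
Pure endowment = 10_p_x * v^10 * benefit = 0.980179 * 0.463193 * 156147 = 70892.6977
NSP = 72972.0709


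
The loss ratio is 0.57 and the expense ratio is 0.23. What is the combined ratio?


Combined ratio = loss ratio + expense ratio
= 0.57 + 0.23
= 0.8


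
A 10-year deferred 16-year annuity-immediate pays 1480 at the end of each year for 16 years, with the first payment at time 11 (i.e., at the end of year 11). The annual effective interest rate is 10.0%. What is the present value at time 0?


PV at time 10 of the 16-year annuity-immediate:
a_n = 1480 * (1-(1+0.1)^(-16))/0.1 = 11579.0888
Discount back 10 years to time 0:
PV = 11579.0888 * (1+0.1)^(-10)
= 11579.0888 * 0.385543
= 4464.24


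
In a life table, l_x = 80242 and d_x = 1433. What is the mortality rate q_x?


q_x = d_x / l_x
= 1433 / 80242
= 0.0179


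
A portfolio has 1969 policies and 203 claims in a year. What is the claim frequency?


frequency = claims / policies
= 203 / 1969
= 0.1031


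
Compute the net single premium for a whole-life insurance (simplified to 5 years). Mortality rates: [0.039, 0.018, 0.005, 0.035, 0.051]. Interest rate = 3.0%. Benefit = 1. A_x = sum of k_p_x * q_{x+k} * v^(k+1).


v = 0.970874
Year 0: k_p_x=1.0, q=0.039, term=0.037864
Year 1: k_p_x=0.961, q=0.018, term=0.016305
Year 2: k_p_x=0.943702, q=0.005, term=0.004318
Year 3: k_p_x=0.938983, q=0.035, term=0.0292
Year 4: k_p_x=0.906119, q=0.051, term=0.039863
A_x = 0.1275


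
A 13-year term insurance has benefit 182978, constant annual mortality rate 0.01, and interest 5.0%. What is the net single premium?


NSP = benefit * sum_{k=0}^{n-1} k_p_x * q * v^(k+1)
With constant q=0.01, v=0.952381
Sum = 0.089105
NSP = 182978 * 0.089105
= 16304.3116


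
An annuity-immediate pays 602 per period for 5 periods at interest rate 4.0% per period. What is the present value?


PV = PMT * (1 - (1+i)^(-n)) / i
= 602 * (1 - (1+0.04)^(-5)) / 0.04
= 602 * (1 - 0.821927) / 0.04
= 602 * 4.451822
= 2679.997


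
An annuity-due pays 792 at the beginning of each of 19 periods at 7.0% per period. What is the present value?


PV_due = PMT * (1-(1+i)^(-n))/i * (1+i)
PV_immediate = 8185.7914
PV_due = 8185.7914 * 1.07
= 8758.7968


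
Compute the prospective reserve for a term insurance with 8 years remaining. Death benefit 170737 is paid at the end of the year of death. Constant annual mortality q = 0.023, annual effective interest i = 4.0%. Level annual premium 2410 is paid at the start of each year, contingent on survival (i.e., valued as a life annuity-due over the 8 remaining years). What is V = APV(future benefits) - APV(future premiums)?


v = 1/(1+i) = 0.961538
APV(future benefits) per unit = sum_{k=0}^{7} k_p_x * q * v^(k+1) = 0.143629
APV(future benefits) = 170737 * 0.143629 = 24522.7253
Life annuity-due factor ä_{x:8} = sum_{k=0}^{7} k_p_x * v^k = 6.494513
APV(future premiums) = 2410 * 6.494513 = 15651.7763
V = 24522.7253 - 15651.7763
= 8870.949


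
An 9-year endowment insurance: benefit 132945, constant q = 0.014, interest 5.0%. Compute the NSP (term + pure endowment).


Term component = 12569.3791
Pure endowment = 9_p_x * v^9 * benefit = 0.88083 * 0.644609 * 132945 = 75484.9812
NSP = 88054.3603


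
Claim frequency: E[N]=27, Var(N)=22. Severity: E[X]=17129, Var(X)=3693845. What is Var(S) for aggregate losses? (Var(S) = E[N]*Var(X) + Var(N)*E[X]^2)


Var(S) = E[N]*Var(X) + Var(N)*E[X]^2
= 27*3693845 + 22*17129^2
= 99733815 + 6454858102
= 6.5546e+09


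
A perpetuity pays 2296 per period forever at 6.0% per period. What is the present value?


PV = PMT / i
= 2296 / 0.06
= 38266.6667


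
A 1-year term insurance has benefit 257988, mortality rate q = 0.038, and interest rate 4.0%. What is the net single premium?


NSP = benefit * q * v
v = 1/(1+i) = 0.961538
NSP = 257988 * 0.038 * 0.961538
= 9426.4846


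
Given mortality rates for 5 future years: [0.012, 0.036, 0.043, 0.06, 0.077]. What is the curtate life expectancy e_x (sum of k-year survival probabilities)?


e_x = sum_{k=1}^{n} k_p_x
k_p_x values:
  1_p_x = 0.988
  2_p_x = 0.952432
  3_p_x = 0.911477
  4_p_x = 0.856789
  5_p_x = 0.790816
e_x = 4.4995


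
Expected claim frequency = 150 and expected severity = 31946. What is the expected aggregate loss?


E[S] = E[N] * E[X]
= 150 * 31946
= 4.7919e+06


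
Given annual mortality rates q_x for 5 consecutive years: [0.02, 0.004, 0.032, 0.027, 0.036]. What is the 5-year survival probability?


p_k = 1 - q_k for each year
Survival = product of (1 - q_k)
= 0.98 * 0.996 * 0.968 * 0.973 * 0.964
= 0.8862


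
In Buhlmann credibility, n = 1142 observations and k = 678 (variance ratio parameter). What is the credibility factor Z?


Z = n / (n + k)
= 1142 / (1142 + 678)
= 1142 / 1820
= 0.6275


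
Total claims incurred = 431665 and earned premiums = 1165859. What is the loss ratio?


Loss ratio = claims / premiums
= 431665 / 1165859
= 0.3703


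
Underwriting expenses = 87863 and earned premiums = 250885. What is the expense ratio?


Expense ratio = expenses / premiums
= 87863 / 250885
= 0.3502


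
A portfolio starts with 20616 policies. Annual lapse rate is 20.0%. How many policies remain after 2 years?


remaining = initial * (1 - lapse)^years
= 20616 * (1 - 0.2)^2
= 20616 * 0.64
= 13194.24


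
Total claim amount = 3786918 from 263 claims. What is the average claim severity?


severity = total / number
= 3786918 / 263
= 14398.9278


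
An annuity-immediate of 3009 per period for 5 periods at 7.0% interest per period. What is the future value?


FV = PMT * ((1+i)^n - 1) / i
= 3009 * ((1.07)^5 - 1) / 0.07
= 3009 * (1.402552 - 1) / 0.07
= 17303.9737


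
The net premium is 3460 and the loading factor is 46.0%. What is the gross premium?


Gross = net * (1 + loading)
= 3460 * (1 + 0.46)
= 3460 * 1.46
= 5051.6


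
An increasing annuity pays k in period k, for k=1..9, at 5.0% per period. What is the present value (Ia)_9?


(Ia)_n = sum_{k=1}^{n} k * v^k, v = 1/(1+i)
v = 0.952381
Sum computed term by term:
(Ia)_9 = 33.2347


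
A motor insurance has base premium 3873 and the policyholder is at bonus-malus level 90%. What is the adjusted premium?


adjusted = base * BM_level / 100
= 3873 * 90 / 100
= 3873 * 0.9
= 3485.7


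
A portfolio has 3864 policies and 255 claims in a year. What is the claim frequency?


frequency = claims / policies
= 255 / 3864
= 0.066


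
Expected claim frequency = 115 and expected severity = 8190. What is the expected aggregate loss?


E[S] = E[N] * E[X]
= 115 * 8190
= 941850


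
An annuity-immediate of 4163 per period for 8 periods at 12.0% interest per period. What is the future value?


FV = PMT * ((1+i)^n - 1) / i
= 4163 * ((1.12)^8 - 1) / 0.12
= 4163 * (2.475963 - 1) / 0.12
= 51203.6225


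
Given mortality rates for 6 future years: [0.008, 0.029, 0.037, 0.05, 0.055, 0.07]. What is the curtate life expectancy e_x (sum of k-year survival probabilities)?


e_x = sum_{k=1}^{n} k_p_x
k_p_x values:
  1_p_x = 0.992
  2_p_x = 0.963232
  3_p_x = 0.927592
  4_p_x = 0.881213
  5_p_x = 0.832746
  6_p_x = 0.774454
e_x = 5.3712


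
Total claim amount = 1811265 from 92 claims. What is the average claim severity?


severity = total / number
= 1811265 / 92
= 19687.663


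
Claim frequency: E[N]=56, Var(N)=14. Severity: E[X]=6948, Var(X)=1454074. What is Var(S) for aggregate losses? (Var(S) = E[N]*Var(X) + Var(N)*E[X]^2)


Var(S) = E[N]*Var(X) + Var(N)*E[X]^2
= 56*1454074 + 14*6948^2
= 81428144 + 675845856
= 7.5727e+08


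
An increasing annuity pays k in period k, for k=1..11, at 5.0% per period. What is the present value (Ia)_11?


(Ia)_n = sum_{k=1}^{n} k * v^k, v = 1/(1+i)
v = 0.952381
Sum computed term by term:
(Ia)_11 = 45.8053


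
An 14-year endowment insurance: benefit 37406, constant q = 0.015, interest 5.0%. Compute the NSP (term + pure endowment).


Term component = 5103.7669
Pure endowment = 14_p_x * v^14 * benefit = 0.809296 * 0.505068 * 37406 = 15289.677
NSP = 20393.4438


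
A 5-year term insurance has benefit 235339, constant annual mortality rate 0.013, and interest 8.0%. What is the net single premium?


NSP = benefit * sum_{k=0}^{n-1} k_p_x * q * v^(k+1)
With constant q=0.013, v=0.925926
Sum = 0.050675
NSP = 235339 * 0.050675
= 11925.7455


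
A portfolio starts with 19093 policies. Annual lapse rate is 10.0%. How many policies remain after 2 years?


remaining = initial * (1 - lapse)^years
= 19093 * (1 - 0.1)^2
= 19093 * 0.81
= 15465.33


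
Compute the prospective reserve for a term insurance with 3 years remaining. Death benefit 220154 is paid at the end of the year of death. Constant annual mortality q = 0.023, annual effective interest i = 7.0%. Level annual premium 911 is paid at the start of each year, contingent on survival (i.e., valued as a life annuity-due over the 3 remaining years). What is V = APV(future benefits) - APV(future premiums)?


v = 1/(1+i) = 0.934579
APV(future benefits) per unit = sum_{k=0}^{2} k_p_x * q * v^(k+1) = 0.059044
APV(future benefits) = 220154 * 0.059044 = 12998.6646
Life annuity-due factor ä_{x:3} = sum_{k=0}^{2} k_p_x * v^k = 2.746807
APV(future premiums) = 911 * 2.746807 = 2502.3409
V = 12998.6646 - 2502.3409
= 10496.3237


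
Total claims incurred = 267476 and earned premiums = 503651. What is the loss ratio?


Loss ratio = claims / premiums
= 267476 / 503651
= 0.5311


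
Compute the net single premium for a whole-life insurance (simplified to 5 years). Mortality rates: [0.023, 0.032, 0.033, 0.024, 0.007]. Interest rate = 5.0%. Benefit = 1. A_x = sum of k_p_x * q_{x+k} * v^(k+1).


v = 0.952381
Year 0: k_p_x=1.0, q=0.023, term=0.021905
Year 1: k_p_x=0.977, q=0.032, term=0.028357
Year 2: k_p_x=0.945736, q=0.033, term=0.02696
Year 3: k_p_x=0.914527, q=0.024, term=0.018057
Year 4: k_p_x=0.892578, q=0.007, term=0.004896
A_x = 0.1002


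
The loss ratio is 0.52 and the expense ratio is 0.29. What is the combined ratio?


Combined ratio = loss ratio + expense ratio
= 0.52 + 0.29
= 0.81


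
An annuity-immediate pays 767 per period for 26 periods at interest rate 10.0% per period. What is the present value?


PV = PMT * (1 - (1+i)^(-n)) / i
= 767 * (1 - (1+0.1)^(-26)) / 0.1
= 767 * (1 - 0.083905) / 0.1
= 767 * 9.160945
= 7026.4452


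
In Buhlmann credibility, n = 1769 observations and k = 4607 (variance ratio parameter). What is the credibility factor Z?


Z = n / (n + k)
= 1769 / (1769 + 4607)
= 1769 / 6376
= 0.2774


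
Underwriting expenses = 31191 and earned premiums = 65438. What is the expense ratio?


Expense ratio = expenses / premiums
= 31191 / 65438
= 0.4766


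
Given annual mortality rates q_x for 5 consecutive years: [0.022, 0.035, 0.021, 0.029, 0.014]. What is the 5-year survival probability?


p_k = 1 - q_k for each year
Survival = product of (1 - q_k)
= 0.978 * 0.965 * 0.979 * 0.971 * 0.986
= 0.8846


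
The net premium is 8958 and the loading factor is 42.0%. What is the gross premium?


Gross = net * (1 + loading)
= 8958 * (1 + 0.42)
= 8958 * 1.42
= 12720.36


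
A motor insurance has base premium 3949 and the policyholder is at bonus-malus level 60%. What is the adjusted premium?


adjusted = base * BM_level / 100
= 3949 * 60 / 100
= 3949 * 0.6
= 2369.4


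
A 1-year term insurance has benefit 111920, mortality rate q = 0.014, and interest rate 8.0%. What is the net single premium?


NSP = benefit * q * v
v = 1/(1+i) = 0.925926
NSP = 111920 * 0.014 * 0.925926
= 1450.8148


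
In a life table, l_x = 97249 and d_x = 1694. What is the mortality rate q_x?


q_x = d_x / l_x
= 1694 / 97249
= 0.0174


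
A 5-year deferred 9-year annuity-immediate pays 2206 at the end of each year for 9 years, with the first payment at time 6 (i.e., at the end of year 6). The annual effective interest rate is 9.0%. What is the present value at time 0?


PV at time 5 of the 9-year annuity-immediate:
a_n = 2206 * (1-(1+0.09)^(-9))/0.09 = 13225.5146
Discount back 5 years to time 0:
PV = 13225.5146 * (1+0.09)^(-5)
= 13225.5146 * 0.649931
= 8595.6771


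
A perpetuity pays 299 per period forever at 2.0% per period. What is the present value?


PV = PMT / i
= 299 / 0.02
= 14950.0


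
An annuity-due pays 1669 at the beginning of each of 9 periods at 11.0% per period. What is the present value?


PV_due = PMT * (1-(1+i)^(-n))/i * (1+i)
PV_immediate = 9241.3323
PV_due = 9241.3323 * 1.11
= 10257.8789


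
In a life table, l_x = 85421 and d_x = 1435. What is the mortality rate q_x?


q_x = d_x / l_x
= 1435 / 85421
= 0.0168


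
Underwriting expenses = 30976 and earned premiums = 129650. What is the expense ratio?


Expense ratio = expenses / premiums
= 30976 / 129650
= 0.2389


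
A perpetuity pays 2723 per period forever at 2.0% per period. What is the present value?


PV = PMT / i
= 2723 / 0.02
= 136150.0


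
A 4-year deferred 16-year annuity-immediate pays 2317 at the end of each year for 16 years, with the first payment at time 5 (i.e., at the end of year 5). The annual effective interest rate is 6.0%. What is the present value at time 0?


PV at time 4 of the 16-year annuity-immediate:
a_n = 2317 * (1-(1+0.06)^(-16))/0.06 = 23415.3593
Discount back 4 years to time 0:
PV = 23415.3593 * (1+0.06)^(-4)
= 23415.3593 * 0.792094
= 18547.1578


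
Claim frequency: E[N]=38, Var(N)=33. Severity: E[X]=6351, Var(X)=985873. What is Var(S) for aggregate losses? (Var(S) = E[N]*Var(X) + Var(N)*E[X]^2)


Var(S) = E[N]*Var(X) + Var(N)*E[X]^2
= 38*985873 + 33*6351^2
= 37463174 + 1331061633
= 1.3685e+09


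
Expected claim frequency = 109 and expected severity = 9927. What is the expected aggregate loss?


E[S] = E[N] * E[X]
= 109 * 9927
= 1.0820e+06


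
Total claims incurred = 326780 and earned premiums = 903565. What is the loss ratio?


Loss ratio = claims / premiums
= 326780 / 903565
= 0.3617


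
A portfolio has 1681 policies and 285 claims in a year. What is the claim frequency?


frequency = claims / policies
= 285 / 1681
= 0.1695


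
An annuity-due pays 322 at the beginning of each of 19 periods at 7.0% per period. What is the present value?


PV_due = PMT * (1-(1+i)^(-n))/i * (1+i)
PV_immediate = 3328.0617
PV_due = 3328.0617 * 1.07
= 3561.026


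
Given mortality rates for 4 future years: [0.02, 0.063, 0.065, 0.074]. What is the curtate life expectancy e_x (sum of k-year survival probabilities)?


e_x = sum_{k=1}^{n} k_p_x
k_p_x values:
  1_p_x = 0.98
  2_p_x = 0.91826
  3_p_x = 0.858573
  4_p_x = 0.795039
e_x = 3.5519


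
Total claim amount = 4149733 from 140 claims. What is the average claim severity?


severity = total / number
= 4149733 / 140
= 29640.95


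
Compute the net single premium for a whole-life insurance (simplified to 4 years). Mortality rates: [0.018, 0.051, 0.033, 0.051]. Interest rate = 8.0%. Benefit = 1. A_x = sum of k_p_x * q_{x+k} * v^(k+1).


v = 0.925926
Year 0: k_p_x=1.0, q=0.018, term=0.016667
Year 1: k_p_x=0.982, q=0.051, term=0.042937
Year 2: k_p_x=0.931918, q=0.033, term=0.024413
Year 3: k_p_x=0.901165, q=0.051, term=0.033782
A_x = 0.1178


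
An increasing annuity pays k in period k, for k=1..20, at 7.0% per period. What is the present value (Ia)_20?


(Ia)_n = sum_{k=1}^{n} k * v^k, v = 1/(1+i)
v = 0.934579
Sum computed term by term:
(Ia)_20 = 88.1031


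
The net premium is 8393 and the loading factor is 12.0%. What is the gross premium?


Gross = net * (1 + loading)
= 8393 * (1 + 0.12)
= 8393 * 1.12
= 9400.16


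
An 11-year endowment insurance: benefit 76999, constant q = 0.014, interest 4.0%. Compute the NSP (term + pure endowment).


Term component = 8858.2118
Pure endowment = 11_p_x * v^11 * benefit = 0.85634 * 0.649581 * 76999 = 42831.6117
NSP = 51689.8235


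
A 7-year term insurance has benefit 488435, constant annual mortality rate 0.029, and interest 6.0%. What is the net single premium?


NSP = benefit * sum_{k=0}^{n-1} k_p_x * q * v^(k+1)
With constant q=0.029, v=0.943396
Sum = 0.149482
NSP = 488435 * 0.149482
= 73012.2926


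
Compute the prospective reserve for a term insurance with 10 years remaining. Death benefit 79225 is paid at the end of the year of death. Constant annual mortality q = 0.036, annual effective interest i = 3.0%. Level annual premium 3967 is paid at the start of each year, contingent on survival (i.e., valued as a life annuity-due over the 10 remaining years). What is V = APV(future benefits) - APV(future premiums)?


v = 1/(1+i) = 0.970874
APV(future benefits) per unit = sum_{k=0}^{9} k_p_x * q * v^(k+1) = 0.264163
APV(future benefits) = 79225 * 0.264163 = 20928.3148
Life annuity-due factor ä_{x:10} = sum_{k=0}^{9} k_p_x * v^k = 7.557997
APV(future premiums) = 3967 * 7.557997 = 29982.5755
V = 20928.3148 - 29982.5755
= -9054.2607


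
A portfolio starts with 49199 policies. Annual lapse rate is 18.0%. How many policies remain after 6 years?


remaining = initial * (1 - lapse)^years
= 49199 * (1 - 0.18)^6
= 49199 * 0.304007
= 14956.8242


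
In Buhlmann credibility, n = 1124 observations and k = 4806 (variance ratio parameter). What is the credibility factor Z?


Z = n / (n + k)
= 1124 / (1124 + 4806)
= 1124 / 5930
= 0.1895


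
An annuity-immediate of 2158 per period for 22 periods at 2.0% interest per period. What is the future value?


FV = PMT * ((1+i)^n - 1) / i
= 2158 * ((1.02)^22 - 1) / 0.02
= 2158 * (1.54598 - 1) / 0.02
= 58911.2065


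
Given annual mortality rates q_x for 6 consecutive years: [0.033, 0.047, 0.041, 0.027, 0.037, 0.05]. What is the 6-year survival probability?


p_k = 1 - q_k for each year
Survival = product of (1 - q_k)
= 0.967 * 0.953 * 0.959 * 0.973 * 0.963 * 0.95
= 0.7867


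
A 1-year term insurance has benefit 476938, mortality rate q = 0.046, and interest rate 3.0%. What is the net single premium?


NSP = benefit * q * v
v = 1/(1+i) = 0.970874
NSP = 476938 * 0.046 * 0.970874
= 21300.1437


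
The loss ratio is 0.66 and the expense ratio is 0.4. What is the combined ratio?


Combined ratio = loss ratio + expense ratio
= 0.66 + 0.4
= 1.06


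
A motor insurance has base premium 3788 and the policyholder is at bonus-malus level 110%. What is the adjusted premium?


adjusted = base * BM_level / 100
= 3788 * 110 / 100
= 3788 * 1.1
= 4166.8


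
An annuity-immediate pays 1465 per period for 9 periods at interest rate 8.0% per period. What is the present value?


PV = PMT * (1 - (1+i)^(-n)) / i
= 1465 * (1 - (1+0.08)^(-9)) / 0.08
= 1465 * (1 - 0.500249) / 0.08
= 1465 * 6.246888
= 9151.6908


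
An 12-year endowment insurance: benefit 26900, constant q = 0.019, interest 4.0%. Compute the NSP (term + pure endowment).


Term component = 4364.5587
Pure endowment = 12_p_x * v^12 * benefit = 0.79438 * 0.624597 * 26900 = 13346.8966
NSP = 17711.4553


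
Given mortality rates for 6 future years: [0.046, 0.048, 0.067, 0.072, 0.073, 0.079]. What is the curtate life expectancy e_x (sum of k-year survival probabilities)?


e_x = sum_{k=1}^{n} k_p_x
k_p_x values:
  1_p_x = 0.954
  2_p_x = 0.908208
  3_p_x = 0.847358
  4_p_x = 0.786348
  5_p_x = 0.728945
  6_p_x = 0.671358
e_x = 4.8962


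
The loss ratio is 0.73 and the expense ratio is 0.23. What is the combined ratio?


Combined ratio = loss ratio + expense ratio
= 0.73 + 0.23
= 0.96


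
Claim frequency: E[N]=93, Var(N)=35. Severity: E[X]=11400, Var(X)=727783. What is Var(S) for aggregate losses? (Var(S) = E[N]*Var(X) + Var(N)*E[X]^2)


Var(S) = E[N]*Var(X) + Var(N)*E[X]^2
= 93*727783 + 35*11400^2
= 67683819 + 4548600000
= 4.6163e+09


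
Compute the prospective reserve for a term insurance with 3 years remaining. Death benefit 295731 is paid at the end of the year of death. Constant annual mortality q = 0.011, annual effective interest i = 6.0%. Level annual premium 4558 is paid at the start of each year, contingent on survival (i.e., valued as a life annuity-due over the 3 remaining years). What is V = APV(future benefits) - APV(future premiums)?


v = 1/(1+i) = 0.943396
APV(future benefits) per unit = sum_{k=0}^{2} k_p_x * q * v^(k+1) = 0.029093
APV(future benefits) = 295731 * 0.029093 = 8603.8119
Life annuity-due factor ä_{x:3} = sum_{k=0}^{2} k_p_x * v^k = 2.803543
APV(future premiums) = 4558 * 2.803543 = 12778.5493
V = 8603.8119 - 12778.5493
= -4174.7375


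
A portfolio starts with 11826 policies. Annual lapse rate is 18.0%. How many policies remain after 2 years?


remaining = initial * (1 - lapse)^years
= 11826 * (1 - 0.18)^2
= 11826 * 0.6724
= 7951.8024


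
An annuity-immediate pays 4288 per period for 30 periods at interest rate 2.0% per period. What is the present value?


PV = PMT * (1 - (1+i)^(-n)) / i
= 4288 * (1 - (1+0.02)^(-30)) / 0.02
= 4288 * (1 - 0.552071) / 0.02
= 4288 * 22.396456
= 96036.0014


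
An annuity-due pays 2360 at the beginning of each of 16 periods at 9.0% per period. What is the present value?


PV_due = PMT * (1-(1+i)^(-n))/i * (1+i)
PV_immediate = 19617.6373
PV_due = 19617.6373 * 1.09
= 21383.2247


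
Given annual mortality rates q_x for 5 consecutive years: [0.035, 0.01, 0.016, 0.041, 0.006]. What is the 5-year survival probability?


p_k = 1 - q_k for each year
Survival = product of (1 - q_k)
= 0.965 * 0.99 * 0.984 * 0.959 * 0.994
= 0.8961


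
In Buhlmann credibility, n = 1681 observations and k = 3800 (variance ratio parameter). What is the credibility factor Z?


Z = n / (n + k)
= 1681 / (1681 + 3800)
= 1681 / 5481
= 0.3067
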